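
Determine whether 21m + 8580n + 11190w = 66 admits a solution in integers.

gcd(8580, 21) = 3  (8580 = 408·21 + 12, 21 = 1·12 + 9, 12 = 1·9 + 3, 9 = 3·3).
gcd(3, 11190) = 3.
3 divides 66, so integer solutions exist.

yes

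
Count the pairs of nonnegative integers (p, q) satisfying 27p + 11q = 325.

gcd(27, 11):
  27 = 2×11 + 5
  11 = 2×5 + 1
  5 = 5×1
so gcd(27, 11) = 1.
Back-substitute for Bézout coefficients:
  1 = 11 - 2×5
  ... = 27×(-2) + 11×(5)
Scale by 325: one solution is (-650, 1625). Reduce p mod 11: (10, 5).
General: p = 10 + 11t, q = 5 - 27t.
p ≥ 0 ⇒ t ≥ 0; q ≥ 0 ⇒ t ≤ 0. So t ∈ [0, 0]: 1 solution.

1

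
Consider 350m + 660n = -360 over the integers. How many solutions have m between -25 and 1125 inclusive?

gcd(660, 350):
  660 = 1×350 + 310
  350 = 1×310 + 40
  310 = 7×40 + 30
  40 = 1×30 + 10
  30 = 3×10
so gcd(660, 350) = 10.
Back-substitute for Bézout coefficients:
  10 = 40 - 1×30
  ... = 350×(17) + 660×(-9)
Scale by -36: particular solution (-612, 324); reduce m mod 66: (48, -26).
General solution: m = 48 + 66t, n = -26 - 35t for integer t.
-25 ≤ 48 + 66t ≤ 1125 gives t ∈ [-1, 16], which is 18 values.

18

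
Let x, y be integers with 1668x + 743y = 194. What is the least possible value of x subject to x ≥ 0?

295

gcd(1668, 743):
  1668 = 2·743 + 182
  743 = 4·182 + 15
  182 = 12·15 + 2
  15 = 7·2 + 1
  2 = 2·1
so gcd(1668, 743) = 1.
1 divides 194, so solutions exist.
Back-substitute for Bézout coefficients:
  1 = 15 - 7·2
  ... = 1668·(-347) + 743·(779)
Scale by 194/1 = 194: (x₀, y₀) = (-67318, 151126).
General solution: x = -67318 + 743t, y = 151126 - 1668t for integer t.
x ≥ 0: smallest is -67318 mod 743 = 295 (at t = 91), with y = -662.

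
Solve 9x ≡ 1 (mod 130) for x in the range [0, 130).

gcd(130, 9):
  130 = 14·9 + 4
  9 = 2·4 + 1
  4 = 4·1
so gcd(130, 9) = 1.
Back-substitute for Bézout coefficients:
  1 = 9 - 2·4
  ... = 9·(29) + 130·(-2)
So 9·29 ≡ 1 (mod 130), and 29 mod 130 = 29.

29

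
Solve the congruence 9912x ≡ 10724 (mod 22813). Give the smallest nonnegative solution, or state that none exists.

176

gcd(22813, 9912):
  22813 = 2·9912 + 2989
  9912 = 3·2989 + 945
  2989 = 3·945 + 154
  945 = 6·154 + 21
  154 = 7·21 + 7
  21 = 3·7
so gcd(22813, 9912) = 7.
7 divides 10724, so solutions exist.
Back-substitute for Bézout coefficients:
  7 = 154 - 7·21
  ... = 9912·(-1038) + 22813·(451)
So 9912·(-1038) ≡ 7 (mod 22813); multiply by 1532: x ≡ -1590216 (mod 3259).
Smallest nonnegative: x = -1590216 mod 3259 = 176.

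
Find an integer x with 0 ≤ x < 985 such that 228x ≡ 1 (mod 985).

gcd(985, 228) = 1  (985 = 4×228 + 73, 228 = 3×73 + 9, 73 = 8×9 + 1, 9 = 9×1).
Back-substituting, 228×(-108) + 985×(25) = 1.
So 228×-108 ≡ 1 (mod 985), and -108 mod 985 = 877.

877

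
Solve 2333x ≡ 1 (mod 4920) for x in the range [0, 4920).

4397

gcd(4920, 2333) = 1.
By Bézout, 2333·(-523) + 4920·(248) = 1.
So 2333·-523 ≡ 1 (mod 4920), and -523 mod 4920 = 4397.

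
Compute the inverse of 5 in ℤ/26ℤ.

21

gcd(26, 5) = 1  (26 = 5×5 + 1, 5 = 5×1).
Back-substituting, 5×(-5) + 26×(1) = 1.
So 5×-5 ≡ 1 (mod 26), and -5 mod 26 = 21.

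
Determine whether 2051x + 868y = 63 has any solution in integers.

yes

gcd(2051, 868) = 7  (2051 = 2×868 + 315, 868 = 2×315 + 238, 315 = 1×238 + 77, 238 = 3×77 + 7, 77 = 11×7).
7 divides 63, so integer solutions exist.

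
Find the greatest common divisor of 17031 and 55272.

gcd(55272, 17031):
  55272 = 3*17031 + 4179
  17031 = 4*4179 + 315
  4179 = 13*315 + 84
  315 = 3*84 + 63
  84 = 1*63 + 21
  63 = 3*21
so gcd(55272, 17031) = 21.

21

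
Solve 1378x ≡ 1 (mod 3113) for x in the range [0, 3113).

gcd(3113, 1378) = 1.
By Bézout, 1378*(-436) + 3113*(193) = 1.
So 1378*-436 ≡ 1 (mod 3113), and -436 mod 3113 = 2677.

2677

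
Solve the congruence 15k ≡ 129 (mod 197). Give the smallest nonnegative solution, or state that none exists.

48

gcd(197, 15) = 1.
1 divides 129, so solutions exist.
By Bézout, 15*(92) + 197*(-7) = 1.
So 15*(92) ≡ 1 (mod 197); multiply by 129: k ≡ 11868 (mod 197).
Smallest nonnegative: k = 11868 mod 197 = 48.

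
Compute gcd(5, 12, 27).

1

gcd(12, 5) = 1  (12 = 2·5 + 2, 5 = 2·2 + 1, 2 = 2·1).
gcd(1, 27) = 1.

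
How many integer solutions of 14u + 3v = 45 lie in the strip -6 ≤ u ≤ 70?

26

gcd(14, 3) = 1  (14 = 4·3 + 2, 3 = 1·2 + 1, 2 = 2·1).
Back-substituting, 14·(-1) + 3·(5) = 1.
Scale by 45: particular solution (-45, 225); reduce u mod 3: (0, 15).
General solution: u = 0 + 3t, v = 15 - 14t for integer t.
-6 ≤ 0 + 3t ≤ 70 gives t ∈ [-2, 23], which is 26 values.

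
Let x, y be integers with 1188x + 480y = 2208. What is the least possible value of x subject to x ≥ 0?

16

gcd(1188, 480) = 12.
12 divides 2208, so solutions exist.
By Bézout, 1188*(19) + 480*(-47) = 12.
Scale by 2208/12 = 184: (x₀, y₀) = (3496, -8648).
General solution: x = 3496 + 40t, y = -8648 - 99t for integer t.
x ≥ 0: smallest is 3496 mod 40 = 16 (at t = -87), with y = -35.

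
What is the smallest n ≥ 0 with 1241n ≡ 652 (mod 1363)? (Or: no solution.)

17

gcd(1363, 1241):
  1363 = 1·1241 + 122
  1241 = 10·122 + 21
  122 = 5·21 + 17
  21 = 1·17 + 4
  17 = 4·4 + 1
  4 = 4·1
so gcd(1363, 1241) = 1.
1 divides 652, so solutions exist.
Back-substitute for Bézout coefficients:
  1 = 17 - 4·4
  ... = 1241·(-324) + 1363·(295)
So 1241·(-324) ≡ 1 (mod 1363); multiply by 652: n ≡ -211248 (mod 1363).
Smallest nonnegative: n = -211248 mod 1363 = 17.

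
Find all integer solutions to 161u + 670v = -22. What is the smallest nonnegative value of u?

158

gcd(670, 161) = 1.
1 divides -22, so solutions exist.
By Bézout, 161*(-129) + 670*(31) = 1.
Scale by -22/1 = -22: (u₀, v₀) = (2838, -682).
General solution: u = 2838 + 670t, v = -682 - 161t for integer t.
u ≥ 0: smallest is 2838 mod 670 = 158 (at t = -4), with v = -38.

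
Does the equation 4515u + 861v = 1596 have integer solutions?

gcd(4515, 861) = 21  (4515 = 5×861 + 210, 861 = 4×210 + 21, 210 = 10×21).
21 divides 1596, so integer solutions exist.

yes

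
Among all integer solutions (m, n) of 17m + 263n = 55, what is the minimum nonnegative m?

127

gcd(263, 17) = 1  (263 = 15*17 + 8, 17 = 2*8 + 1, 8 = 8*1).
1 divides 55, so solutions exist.
Back-substituting, 17*(31) + 263*(-2) = 1.
Scale by 55/1 = 55: (m₀, n₀) = (1705, -110).
General solution: m = 1705 + 263t, n = -110 - 17t for integer t.
m ≥ 0: smallest is 1705 mod 263 = 127 (at t = -6), with n = -8.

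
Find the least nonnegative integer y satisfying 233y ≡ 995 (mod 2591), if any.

627

gcd(2591, 233) = 1.
1 divides 995, so solutions exist.
By Bézout, 233×(-278) + 2591×(25) = 1.
So 233×(-278) ≡ 1 (mod 2591); multiply by 995: y ≡ -276610 (mod 2591).
Smallest nonnegative: y = -276610 mod 2591 = 627.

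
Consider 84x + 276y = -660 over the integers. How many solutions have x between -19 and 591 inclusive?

26

gcd(276, 84) = 12  (276 = 3×84 + 24, 84 = 3×24 + 12, 24 = 2×12).
Back-substituting, 84×(10) + 276×(-3) = 12.
Scale by -55: particular solution (-550, 165); reduce x mod 23: (2, -3).
General solution: x = 2 + 23t, y = -3 - 7t for integer t.
-19 ≤ 2 + 23t ≤ 591 gives t ∈ [0, 25], which is 26 values.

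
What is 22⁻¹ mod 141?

gcd(141, 22) = 1.
By Bézout, 22×(-32) + 141×(5) = 1.
So 22×-32 ≡ 1 (mod 141), and -32 mod 141 = 109.

109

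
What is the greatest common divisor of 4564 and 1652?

28

gcd(4564, 1652):
  4564 = 2*1652 + 1260
  1652 = 1*1260 + 392
  1260 = 3*392 + 84
  392 = 4*84 + 56
  84 = 1*56 + 28
  56 = 2*28
so gcd(4564, 1652) = 28.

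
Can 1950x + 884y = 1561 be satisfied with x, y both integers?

gcd(1950, 884):
  1950 = 2*884 + 182
  884 = 4*182 + 156
  182 = 1*156 + 26
  156 = 6*26
so gcd(1950, 884) = 26.
26 does not divide 1561 (remainder 1), so no integer solutions.

no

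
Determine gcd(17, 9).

gcd(17, 9) = 1  (17 = 1*9 + 8, 9 = 1*8 + 1, 8 = 8*1).

1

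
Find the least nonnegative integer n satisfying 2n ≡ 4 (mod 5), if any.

gcd(5, 2) = 1.
1 divides 4, so solutions exist.
By Bézout, 2·(-2) + 5·(1) = 1.
So 2·(-2) ≡ 1 (mod 5); multiply by 4: n ≡ -8 (mod 5).
Smallest nonnegative: n = -8 mod 5 = 2.

2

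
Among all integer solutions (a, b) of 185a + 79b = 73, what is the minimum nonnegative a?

gcd(185, 79) = 1  (185 = 2·79 + 27, 79 = 2·27 + 25, 27 = 1·25 + 2, 25 = 12·2 + 1, 2 = 2·1).
1 divides 73, so solutions exist.
Back-substituting, 185·(-38) + 79·(89) = 1.
Scale by 73/1 = 73: (a₀, b₀) = (-2774, 6497).
General solution: a = -2774 + 79t, b = 6497 - 185t for integer t.
a ≥ 0: smallest is -2774 mod 79 = 70 (at t = 36), with b = -163.

70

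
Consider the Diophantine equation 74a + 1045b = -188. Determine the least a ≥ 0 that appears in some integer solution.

873

gcd(1045, 74):
  1045 = 14×74 + 9
  74 = 8×9 + 2
  9 = 4×2 + 1
  2 = 2×1
so gcd(1045, 74) = 1.
1 divides -188, so solutions exist.
Back-substitute for Bézout coefficients:
  1 = 9 - 4×2
  ... = 74×(-466) + 1045×(33)
Scale by -188/1 = -188: (a₀, b₀) = (87608, -6204).
General solution: a = 87608 + 1045t, b = -6204 - 74t for integer t.
a ≥ 0: smallest is 87608 mod 1045 = 873 (at t = -83), with b = -62.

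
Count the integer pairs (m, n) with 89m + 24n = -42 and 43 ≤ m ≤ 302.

gcd(89, 24):
  89 = 3×24 + 17
  24 = 1×17 + 7
  17 = 2×7 + 3
  7 = 2×3 + 1
  3 = 3×1
so gcd(89, 24) = 1.
Back-substitute for Bézout coefficients:
  1 = 7 - 2×3
  ... = 89×(-7) + 24×(26)
Scale by -42: particular solution (294, -1092); reduce m mod 24: (6, -24).
General solution: m = 6 + 24t, n = -24 - 89t for integer t.
43 ≤ 6 + 24t ≤ 302 gives t ∈ [2, 12], which is 11 values.

11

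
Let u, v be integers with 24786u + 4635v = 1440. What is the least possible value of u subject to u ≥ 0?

490

gcd(24786, 4635) = 9.
9 divides 1440, so solutions exist.
By Bézout, 24786·(164) + 4635·(-877) = 9.
Scale by 1440/9 = 160: (u₀, v₀) = (26240, -140320).
General solution: u = 26240 + 515t, v = -140320 - 2754t for integer t.
u ≥ 0: smallest is 26240 mod 515 = 490 (at t = -50), with v = -2620.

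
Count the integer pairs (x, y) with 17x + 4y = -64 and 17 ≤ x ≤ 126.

gcd(17, 4):
  17 = 4*4 + 1
  4 = 4*1
so gcd(17, 4) = 1.
Back-substitute for Bézout coefficients:
  1 = 17 - 4*4
  ... = 17*(1) + 4*(-4)
Scale by -64: particular solution (-64, 256); reduce x mod 4: (0, -16).
General solution: x = 0 + 4t, y = -16 - 17t for integer t.
17 ≤ 0 + 4t ≤ 126 gives t ∈ [5, 31], which is 27 values.

27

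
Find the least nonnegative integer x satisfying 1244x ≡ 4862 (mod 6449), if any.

2710

gcd(6449, 1244) = 1  (6449 = 5*1244 + 229, 1244 = 5*229 + 99, 229 = 2*99 + 31, 99 = 3*31 + 6, 31 = 5*6 + 1, 6 = 6*1).
1 divides 4862, so solutions exist.
Back-substituting, 1244*(-1042) + 6449*(201) = 1.
So 1244*(-1042) ≡ 1 (mod 6449); multiply by 4862: x ≡ -5066204 (mod 6449).
Smallest nonnegative: x = -5066204 mod 6449 = 2710.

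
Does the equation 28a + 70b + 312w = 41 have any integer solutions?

no

gcd(70, 28) = 14  (70 = 2*28 + 14, 28 = 2*14).
gcd(14, 312) = 2.
2 does not divide 41 (remainder 1), so no integer solutions.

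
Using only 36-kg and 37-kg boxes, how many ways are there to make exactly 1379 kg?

1

Need nonnegative integers with 36j + 37k = 1379.
gcd(36, 37) = 1, and 36·(-1) + 37·(1) = 1.
So (j₀, k₀) = (-1379, 1379); general j = -1379 + 37t, k = 1379 - 36t.
j ≥ 0 ⇒ t ≥ 38; k ≥ 0 ⇒ t ≤ 38. That's 1 value of t.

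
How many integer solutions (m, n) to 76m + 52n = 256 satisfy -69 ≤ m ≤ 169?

18

gcd(76, 52):
  76 = 1*52 + 24
  52 = 2*24 + 4
  24 = 6*4
so gcd(76, 52) = 4.
Back-substitute for Bézout coefficients:
  4 = 52 - 2*24
  ... = 76*(-2) + 52*(3)
Scale by 64: particular solution (-128, 192); reduce m mod 13: (2, 2).
General solution: m = 2 + 13t, n = 2 - 19t for integer t.
-69 ≤ 2 + 13t ≤ 169 gives t ∈ [-5, 12], which is 18 values.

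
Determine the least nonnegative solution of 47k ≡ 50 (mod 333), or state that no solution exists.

gcd(333, 47):
  333 = 7·47 + 4
  47 = 11·4 + 3
  4 = 1·3 + 1
  3 = 3·1
so gcd(333, 47) = 1.
1 divides 50, so solutions exist.
Back-substitute for Bézout coefficients:
  1 = 4 - 1·3
  ... = 47·(-85) + 333·(12)
So 47·(-85) ≡ 1 (mod 333); multiply by 50: k ≡ -4250 (mod 333).
Smallest nonnegative: k = -4250 mod 333 = 79.

79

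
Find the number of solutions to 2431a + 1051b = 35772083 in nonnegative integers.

14

gcd(2431, 1051) = 1.
By Bézout, 2431·(-115) + 1051·(266) = 1.
One solution: (1023, 31670).
General: a = 1023 + 1051t, b = 31670 - 2431t.
a ≥ 0 ⇒ t ≥ 0; b ≥ 0 ⇒ t ≤ 13. So t ∈ [0, 13]: 14 solutions.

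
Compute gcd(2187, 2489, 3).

gcd(2489, 2187):
  2489 = 1×2187 + 302
  2187 = 7×302 + 73
  302 = 4×73 + 10
  73 = 7×10 + 3
  10 = 3×3 + 1
  3 = 3×1
so gcd(2489, 2187) = 1.
gcd(1, 3) = 1.

1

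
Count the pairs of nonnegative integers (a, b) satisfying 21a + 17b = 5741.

gcd(21, 17) = 1  (21 = 1×17 + 4, 17 = 4×4 + 1, 4 = 4×1).
Back-substituting, 21×(-4) + 17×(5) = 1.
Scale by 5741: one solution is (-22964, 28705). Reduce a mod 17: (3, 334).
General: a = 3 + 17t, b = 334 - 21t.
a ≥ 0 ⇒ t ≥ 0; b ≥ 0 ⇒ t ≤ 15. So t ∈ [0, 15]: 16 solutions.

16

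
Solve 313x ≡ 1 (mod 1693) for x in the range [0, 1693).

119

gcd(1693, 313) = 1.
By Bézout, 313*(119) + 1693*(-22) = 1.
So 313*119 ≡ 1 (mod 1693), and 119 mod 1693 = 119.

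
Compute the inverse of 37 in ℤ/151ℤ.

gcd(151, 37) = 1.
By Bézout, 37*(49) + 151*(-12) = 1.
So 37*49 ≡ 1 (mod 151), and 49 mod 151 = 49.

49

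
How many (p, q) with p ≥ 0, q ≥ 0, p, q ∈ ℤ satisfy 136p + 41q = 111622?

gcd(136, 41) = 1  (136 = 3×41 + 13, 41 = 3×13 + 2, 13 = 6×2 + 1, 2 = 2×1).
Back-substituting, 136×(19) + 41×(-63) = 1.
Scale by 111622: one solution is (2120818, -7032186). Reduce p mod 41: (11, 2686).
General: p = 11 + 41t, q = 2686 - 136t.
p ≥ 0 ⇒ t ≥ 0; q ≥ 0 ⇒ t ≤ 19. So t ∈ [0, 19]: 20 solutions.

20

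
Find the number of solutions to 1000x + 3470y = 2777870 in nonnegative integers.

8

gcd(3470, 1000) = 10.
By Bézout, 1000·(59) + 3470·(-17) = 10.
One solution: (276, 721).
General: x = 276 + 347t, y = 721 - 100t.
x ≥ 0 ⇒ t ≥ 0; y ≥ 0 ⇒ t ≤ 7. So t ∈ [0, 7]: 8 solutions.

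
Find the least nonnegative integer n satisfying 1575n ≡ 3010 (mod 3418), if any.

gcd(3418, 1575):
  3418 = 2*1575 + 268
  1575 = 5*268 + 235
  268 = 1*235 + 33
  235 = 7*33 + 4
  33 = 8*4 + 1
  4 = 4*1
so gcd(3418, 1575) = 1.
1 divides 3010, so solutions exist.
Back-substitute for Bézout coefficients:
  1 = 33 - 8*4
  ... = 1575*(-829) + 3418*(382)
So 1575*(-829) ≡ 1 (mod 3418); multiply by 3010: n ≡ -2495290 (mod 3418).
Smallest nonnegative: n = -2495290 mod 3418 = 3268.

3268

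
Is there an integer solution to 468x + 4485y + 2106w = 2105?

no

gcd(4485, 468) = 39  (4485 = 9·468 + 273, 468 = 1·273 + 195, 273 = 1·195 + 78, 195 = 2·78 + 39, 78 = 2·39).
gcd(39, 2106) = 39.
39 does not divide 2105 (remainder 38), so no integer solutions.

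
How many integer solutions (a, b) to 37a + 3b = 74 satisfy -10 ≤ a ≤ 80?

31

gcd(37, 3):
  37 = 12×3 + 1
  3 = 3×1
so gcd(37, 3) = 1.
Back-substitute for Bézout coefficients:
  1 = 37 - 12×3
  ... = 37×(1) + 3×(-12)
Scale by 74: particular solution (74, -888); reduce a mod 3: (2, 0).
General solution: a = 2 + 3t, b = 0 - 37t for integer t.
-10 ≤ 2 + 3t ≤ 80 gives t ∈ [-4, 26], which is 31 values.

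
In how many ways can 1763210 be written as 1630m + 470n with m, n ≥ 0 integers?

23

gcd(1630, 470):
  1630 = 3·470 + 220
  470 = 2·220 + 30
  220 = 7·30 + 10
  30 = 3·10
so gcd(1630, 470) = 10.
Back-substitute for Bézout coefficients:
  10 = 220 - 7·30
  ... = 1630·(15) + 470·(-52)
Scale by 176321: one solution is (2644815, -9168692). Reduce m mod 47: (31, 3644).
General: m = 31 + 47t, n = 3644 - 163t.
m ≥ 0 ⇒ t ≥ 0; n ≥ 0 ⇒ t ≤ 22. So t ∈ [0, 22]: 23 solutions.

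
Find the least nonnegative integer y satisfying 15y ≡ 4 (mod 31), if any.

23

gcd(31, 15) = 1  (31 = 2·15 + 1, 15 = 15·1).
1 divides 4, so solutions exist.
Back-substituting, 15·(-2) + 31·(1) = 1.
So 15·(-2) ≡ 1 (mod 31); multiply by 4: y ≡ -8 (mod 31).
Smallest nonnegative: y = -8 mod 31 = 23.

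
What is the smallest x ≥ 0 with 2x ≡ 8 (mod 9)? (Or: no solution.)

4

gcd(9, 2) = 1  (9 = 4*2 + 1, 2 = 2*1).
1 divides 8, so solutions exist.
Back-substituting, 2*(-4) + 9*(1) = 1.
So 2*(-4) ≡ 1 (mod 9); multiply by 8: x ≡ -32 (mod 9).
Smallest nonnegative: x = -32 mod 9 = 4.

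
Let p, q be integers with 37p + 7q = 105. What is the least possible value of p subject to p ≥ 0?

0

gcd(37, 7):
  37 = 5*7 + 2
  7 = 3*2 + 1
  2 = 2*1
so gcd(37, 7) = 1.
1 divides 105, so solutions exist.
Back-substitute for Bézout coefficients:
  1 = 7 - 3*2
  ... = 37*(-3) + 7*(16)
Scale by 105/1 = 105: (p₀, q₀) = (-315, 1680).
General solution: p = -315 + 7t, q = 1680 - 37t for integer t.
p ≥ 0: smallest is -315 mod 7 = 0 (at t = 45), with q = 15.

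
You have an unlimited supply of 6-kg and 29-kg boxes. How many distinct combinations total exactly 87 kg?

Need nonnegative integers with 6j + 29k = 87.
gcd(6, 29) = 1, and 6·(5) + 29·(-1) = 1.
So (j₀, k₀) = (435, -87); general j = 435 + 29t, k = -87 - 6t.
j ≥ 0 ⇒ t ≥ -15; k ≥ 0 ⇒ t ≤ -15. That's 1 value of t.

1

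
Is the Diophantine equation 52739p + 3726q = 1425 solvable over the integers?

no

gcd(52739, 3726) = 23  (52739 = 14×3726 + 575, 3726 = 6×575 + 276, 575 = 2×276 + 23, 276 = 12×23).
23 does not divide 1425 (remainder 22), so no integer solutions.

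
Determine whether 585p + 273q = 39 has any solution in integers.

gcd(585, 273) = 39  (585 = 2·273 + 39, 273 = 7·39).
39 divides 39, so integer solutions exist.

yes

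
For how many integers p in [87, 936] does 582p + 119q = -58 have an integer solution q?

gcd(582, 119) = 1.
By Bézout, 582×(-55) + 119×(269) = 1.
Particular solution: (96, -470).
General solution: p = 96 + 119t, q = -470 - 582t for integer t.
87 ≤ 96 + 119t ≤ 936 gives t ∈ [0, 7], which is 8 values.

8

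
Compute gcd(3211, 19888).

1

gcd(19888, 3211):
  19888 = 6·3211 + 622
  3211 = 5·622 + 101
  622 = 6·101 + 16
  101 = 6·16 + 5
  16 = 3·5 + 1
  5 = 5·1
so gcd(19888, 3211) = 1.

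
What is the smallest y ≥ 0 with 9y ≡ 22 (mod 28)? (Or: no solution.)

18

gcd(28, 9) = 1.
1 divides 22, so solutions exist.
By Bézout, 9·(-3) + 28·(1) = 1.
So 9·(-3) ≡ 1 (mod 28); multiply by 22: y ≡ -66 (mod 28).
Smallest nonnegative: y = -66 mod 28 = 18.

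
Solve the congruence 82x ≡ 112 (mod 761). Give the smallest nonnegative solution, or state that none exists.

651

gcd(761, 82):
  761 = 9*82 + 23
  82 = 3*23 + 13
  23 = 1*13 + 10
  13 = 1*10 + 3
  10 = 3*3 + 1
  3 = 3*1
so gcd(761, 82) = 1.
1 divides 112, so solutions exist.
Back-substitute for Bézout coefficients:
  1 = 10 - 3*3
  ... = 82*(-232) + 761*(25)
So 82*(-232) ≡ 1 (mod 761); multiply by 112: x ≡ -25984 (mod 761).
Smallest nonnegative: x = -25984 mod 761 = 651.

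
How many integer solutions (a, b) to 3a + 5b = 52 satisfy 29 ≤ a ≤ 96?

gcd(5, 3) = 1  (5 = 1*3 + 2, 3 = 1*2 + 1, 2 = 2*1).
Back-substituting, 3*(2) + 5*(-1) = 1.
Scale by 52: particular solution (104, -52); reduce a mod 5: (4, 8).
General solution: a = 4 + 5t, b = 8 - 3t for integer t.
29 ≤ 4 + 5t ≤ 96 gives t ∈ [5, 18], which is 14 values.

14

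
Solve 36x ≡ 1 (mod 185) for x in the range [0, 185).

36

gcd(185, 36) = 1  (185 = 5*36 + 5, 36 = 7*5 + 1, 5 = 5*1).
Back-substituting, 36*(36) + 185*(-7) = 1.
So 36*36 ≡ 1 (mod 185), and 36 mod 185 = 36.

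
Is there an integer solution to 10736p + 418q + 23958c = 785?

gcd(10736, 418) = 22  (10736 = 25·418 + 286, 418 = 1·286 + 132, 286 = 2·132 + 22, 132 = 6·22).
gcd(22, 23958) = 22.
22 does not divide 785 (remainder 15), so no integer solutions.

no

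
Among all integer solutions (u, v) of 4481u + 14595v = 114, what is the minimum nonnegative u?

gcd(14595, 4481) = 1  (14595 = 3*4481 + 1152, 4481 = 3*1152 + 1025, 1152 = 1*1025 + 127, 1025 = 8*127 + 9, 127 = 14*9 + 1, 9 = 9*1).
1 divides 114, so solutions exist.
Back-substituting, 4481*(-1609) + 14595*(494) = 1.
Scale by 114/1 = 114: (u₀, v₀) = (-183426, 56316).
General solution: u = -183426 + 14595t, v = 56316 - 4481t for integer t.
u ≥ 0: smallest is -183426 mod 14595 = 6309 (at t = 13), with v = -1937.

6309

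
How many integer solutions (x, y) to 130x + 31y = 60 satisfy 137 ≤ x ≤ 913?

25

gcd(130, 31):
  130 = 4×31 + 6
  31 = 5×6 + 1
  6 = 6×1
so gcd(130, 31) = 1.
Back-substitute for Bézout coefficients:
  1 = 31 - 5×6
  ... = 130×(-5) + 31×(21)
Scale by 60: particular solution (-300, 1260); reduce x mod 31: (10, -40).
General solution: x = 10 + 31t, y = -40 - 130t for integer t.
137 ≤ 10 + 31t ≤ 913 gives t ∈ [5, 29], which is 25 values.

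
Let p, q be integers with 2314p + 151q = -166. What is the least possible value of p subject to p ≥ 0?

gcd(2314, 151):
  2314 = 15·151 + 49
  151 = 3·49 + 4
  49 = 12·4 + 1
  4 = 4·1
so gcd(2314, 151) = 1.
1 divides -166, so solutions exist.
Back-substitute for Bézout coefficients:
  1 = 49 - 12·4
  ... = 2314·(37) + 151·(-567)
Scale by -166/1 = -166: (p₀, q₀) = (-6142, 94122).
General solution: p = -6142 + 151t, q = 94122 - 2314t for integer t.
p ≥ 0: smallest is -6142 mod 151 = 49 (at t = 41), with q = -752.

49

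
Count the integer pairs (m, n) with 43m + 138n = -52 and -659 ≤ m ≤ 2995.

gcd(138, 43) = 1.
By Bézout, 43*(61) + 138*(-19) = 1.
Particular solution: (2, -1).
General solution: m = 2 + 138t, n = -1 - 43t for integer t.
-659 ≤ 2 + 138t ≤ 2995 gives t ∈ [-4, 21], which is 26 values.

26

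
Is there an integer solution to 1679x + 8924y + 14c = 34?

gcd(8924, 1679) = 23  (8924 = 5·1679 + 529, 1679 = 3·529 + 92, 529 = 5·92 + 69, 92 = 1·69 + 23, 69 = 3·23).
gcd(23, 14) = 1.
1 divides 34, so integer solutions exist.

yes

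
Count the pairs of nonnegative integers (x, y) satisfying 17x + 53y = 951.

gcd(53, 17) = 1  (53 = 3*17 + 2, 17 = 8*2 + 1, 2 = 2*1).
Back-substituting, 17*(25) + 53*(-8) = 1.
Scale by 951: one solution is (23775, -7608). Reduce x mod 53: (31, 8).
General: x = 31 + 53t, y = 8 - 17t.
x ≥ 0 ⇒ t ≥ 0; y ≥ 0 ⇒ t ≤ 0. So t ∈ [0, 0]: 1 solution.

1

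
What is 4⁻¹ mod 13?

gcd(13, 4) = 1  (13 = 3×4 + 1, 4 = 4×1).
Back-substituting, 4×(-3) + 13×(1) = 1.
So 4×-3 ≡ 1 (mod 13), and -3 mod 13 = 10.

10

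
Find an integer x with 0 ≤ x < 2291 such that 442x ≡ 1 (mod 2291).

gcd(2291, 442) = 1.
By Bézout, 442·(-990) + 2291·(191) = 1.
So 442·-990 ≡ 1 (mod 2291), and -990 mod 2291 = 1301.

1301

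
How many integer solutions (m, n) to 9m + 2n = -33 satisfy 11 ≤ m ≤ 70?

gcd(9, 2):
  9 = 4*2 + 1
  2 = 2*1
so gcd(9, 2) = 1.
Back-substitute for Bézout coefficients:
  1 = 9 - 4*2
  ... = 9*(1) + 2*(-4)
Scale by -33: particular solution (-33, 132); reduce m mod 2: (1, -21).
General solution: m = 1 + 2t, n = -21 - 9t for integer t.
11 ≤ 1 + 2t ≤ 70 gives t ∈ [5, 34], which is 30 values.

30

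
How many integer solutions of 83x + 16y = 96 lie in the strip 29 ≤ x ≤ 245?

gcd(83, 16) = 1.
By Bézout, 83·(-5) + 16·(26) = 1.
Particular solution: (0, 6).
General solution: x = 0 + 16t, y = 6 - 83t for integer t.
29 ≤ 0 + 16t ≤ 245 gives t ∈ [2, 15], which is 14 values.

14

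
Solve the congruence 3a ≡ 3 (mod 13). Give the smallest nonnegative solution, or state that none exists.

1

gcd(13, 3) = 1  (13 = 4*3 + 1, 3 = 3*1).
1 divides 3, so solutions exist.
Back-substituting, 3*(-4) + 13*(1) = 1.
So 3*(-4) ≡ 1 (mod 13); multiply by 3: a ≡ -12 (mod 13).
Smallest nonnegative: a = -12 mod 13 = 1.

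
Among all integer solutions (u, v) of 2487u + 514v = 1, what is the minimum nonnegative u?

gcd(2487, 514):
  2487 = 4×514 + 431
  514 = 1×431 + 83
  431 = 5×83 + 16
  83 = 5×16 + 3
  16 = 5×3 + 1
  3 = 3×1
so gcd(2487, 514) = 1.
1 divides 1, so solutions exist.
Back-substitute for Bézout coefficients:
  1 = 16 - 5×3
  ... = 2487×(161) + 514×(-779)
Scale by 1/1 = 1: (u₀, v₀) = (161, -779).
General solution: u = 161 + 514t, v = -779 - 2487t for integer t.
u ≥ 0: smallest is 161 mod 514 = 161 (at t = 0), with v = -779.

161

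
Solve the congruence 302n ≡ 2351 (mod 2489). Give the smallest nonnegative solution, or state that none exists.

1038

gcd(2489, 302) = 1.
1 divides 2351, so solutions exist.
By Bézout, 302·(750) + 2489·(-91) = 1.
So 302·(750) ≡ 1 (mod 2489); multiply by 2351: n ≡ 1763250 (mod 2489).
Smallest nonnegative: n = 1763250 mod 2489 = 1038.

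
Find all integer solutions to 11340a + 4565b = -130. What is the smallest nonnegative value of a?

gcd(11340, 4565):
  11340 = 2·4565 + 2210
  4565 = 2·2210 + 145
  2210 = 15·145 + 35
  145 = 4·35 + 5
  35 = 7·5
so gcd(11340, 4565) = 5.
5 divides -130, so solutions exist.
Back-substitute for Bézout coefficients:
  5 = 145 - 4·35
  ... = 11340·(-126) + 4565·(313)
Scale by -130/5 = -26: (a₀, b₀) = (3276, -8138).
General solution: a = 3276 + 913t, b = -8138 - 2268t for integer t.
a ≥ 0: smallest is 3276 mod 913 = 537 (at t = -3), with b = -1334.

537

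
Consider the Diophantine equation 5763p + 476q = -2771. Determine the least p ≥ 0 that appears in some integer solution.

11

gcd(5763, 476) = 17.
17 divides -2771, so solutions exist.
By Bézout, 5763·(-9) + 476·(109) = 17.
Scale by -2771/17 = -163: (p₀, q₀) = (1467, -17767).
General solution: p = 1467 + 28t, q = -17767 - 339t for integer t.
p ≥ 0: smallest is 1467 mod 28 = 11 (at t = -52), with q = -139.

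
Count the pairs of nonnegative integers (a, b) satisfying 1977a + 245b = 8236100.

gcd(1977, 245):
  1977 = 8×245 + 17
  245 = 14×17 + 7
  17 = 2×7 + 3
  7 = 2×3 + 1
  3 = 3×1
so gcd(1977, 245) = 1.
Back-substitute for Bézout coefficients:
  1 = 7 - 2×3
  ... = 1977×(-72) + 245×(581)
Scale by 8236100: one solution is (-592999200, 4785174100). Reduce a mod 245: (25, 33415).
General: a = 25 + 245t, b = 33415 - 1977t.
a ≥ 0 ⇒ t ≥ 0; b ≥ 0 ⇒ t ≤ 16. So t ∈ [0, 16]: 17 solutions.

17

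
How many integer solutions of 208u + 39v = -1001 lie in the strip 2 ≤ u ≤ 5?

1

gcd(208, 39):
  208 = 5×39 + 13
  39 = 3×13
so gcd(208, 39) = 13.
Back-substitute for Bézout coefficients:
  13 = 208 - 5×39
  ... = 208×(1) + 39×(-5)
Scale by -77: particular solution (-77, 385); reduce u mod 3: (1, -31).
General solution: u = 1 + 3t, v = -31 - 16t for integer t.
2 ≤ 1 + 3t ≤ 5 gives t ∈ [1, 1], which is 1 value.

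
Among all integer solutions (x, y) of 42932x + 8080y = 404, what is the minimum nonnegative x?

gcd(42932, 8080) = 4.
4 divides 404, so solutions exist.
By Bézout, 42932×(217) + 8080×(-1153) = 4.
Scale by 404/4 = 101: (x₀, y₀) = (21917, -116453).
General solution: x = 21917 + 2020t, y = -116453 - 10733t for integer t.
x ≥ 0: smallest is 21917 mod 2020 = 1717 (at t = -10), with y = -9123.

1717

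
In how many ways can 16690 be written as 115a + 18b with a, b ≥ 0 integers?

8

gcd(115, 18) = 1  (115 = 6*18 + 7, 18 = 2*7 + 4, 7 = 1*4 + 3, 4 = 1*3 + 1, 3 = 3*1).
Back-substituting, 115*(-5) + 18*(32) = 1.
Scale by 16690: one solution is (-83450, 534080). Reduce a mod 18: (16, 825).
General: a = 16 + 18t, b = 825 - 115t.
a ≥ 0 ⇒ t ≥ 0; b ≥ 0 ⇒ t ≤ 7. So t ∈ [0, 7]: 8 solutions.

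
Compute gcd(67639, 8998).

gcd(67639, 8998):
  67639 = 7·8998 + 4653
  8998 = 1·4653 + 4345
  4653 = 1·4345 + 308
  4345 = 14·308 + 33
  308 = 9·33 + 11
  33 = 3·11
so gcd(67639, 8998) = 11.

11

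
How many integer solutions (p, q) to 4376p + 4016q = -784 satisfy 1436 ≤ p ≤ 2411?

gcd(4376, 4016) = 8  (4376 = 1×4016 + 360, 4016 = 11×360 + 56, 360 = 6×56 + 24, 56 = 2×24 + 8, 24 = 3×8).
Back-substituting, 4376×(-145) + 4016×(158) = 8.
Scale by -98: particular solution (14210, -15484); reduce p mod 502: (154, -168).
General solution: p = 154 + 502t, q = -168 - 547t for integer t.
1436 ≤ 154 + 502t ≤ 2411 gives t ∈ [3, 4], which is 2 values.

2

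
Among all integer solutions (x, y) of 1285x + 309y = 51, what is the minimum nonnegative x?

gcd(1285, 309):
  1285 = 4*309 + 49
  309 = 6*49 + 15
  49 = 3*15 + 4
  15 = 3*4 + 3
  4 = 1*3 + 1
  3 = 3*1
so gcd(1285, 309) = 1.
1 divides 51, so solutions exist.
Back-substitute for Bézout coefficients:
  1 = 4 - 1*3
  ... = 1285*(82) + 309*(-341)
Scale by 51/1 = 51: (x₀, y₀) = (4182, -17391).
General solution: x = 4182 + 309t, y = -17391 - 1285t for integer t.
x ≥ 0: smallest is 4182 mod 309 = 165 (at t = -13), with y = -686.

165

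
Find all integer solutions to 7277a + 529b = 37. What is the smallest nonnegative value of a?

459

gcd(7277, 529) = 1.
1 divides 37, so solutions exist.
By Bézout, 7277×(41) + 529×(-564) = 1.
Scale by 37/1 = 37: (a₀, b₀) = (1517, -20868).
General solution: a = 1517 + 529t, b = -20868 - 7277t for integer t.
a ≥ 0: smallest is 1517 mod 529 = 459 (at t = -2), with b = -6314.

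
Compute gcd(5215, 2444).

gcd(5215, 2444) = 1  (5215 = 2*2444 + 327, 2444 = 7*327 + 155, 327 = 2*155 + 17, 155 = 9*17 + 2, 17 = 8*2 + 1, 2 = 2*1).

1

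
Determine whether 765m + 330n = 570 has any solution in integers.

yes

gcd(765, 330) = 15  (765 = 2*330 + 105, 330 = 3*105 + 15, 105 = 7*15).
15 divides 570, so integer solutions exist.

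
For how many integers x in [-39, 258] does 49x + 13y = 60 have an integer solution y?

23

gcd(49, 13) = 1  (49 = 3×13 + 10, 13 = 1×10 + 3, 10 = 3×3 + 1, 3 = 3×1).
Back-substituting, 49×(4) + 13×(-15) = 1.
Scale by 60: particular solution (240, -900); reduce x mod 13: (6, -18).
General solution: x = 6 + 13t, y = -18 - 49t for integer t.
-39 ≤ 6 + 13t ≤ 258 gives t ∈ [-3, 19], which is 23 values.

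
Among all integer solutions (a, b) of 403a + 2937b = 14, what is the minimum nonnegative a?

860

gcd(2937, 403):
  2937 = 7×403 + 116
  403 = 3×116 + 55
  116 = 2×55 + 6
  55 = 9×6 + 1
  6 = 6×1
so gcd(2937, 403) = 1.
1 divides 14, so solutions exist.
Back-substitute for Bézout coefficients:
  1 = 55 - 9×6
  ... = 403×(481) + 2937×(-66)
Scale by 14/1 = 14: (a₀, b₀) = (6734, -924).
General solution: a = 6734 + 2937t, b = -924 - 403t for integer t.
a ≥ 0: smallest is 6734 mod 2937 = 860 (at t = -2), with b = -118.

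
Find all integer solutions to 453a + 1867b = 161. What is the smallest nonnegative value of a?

1414

gcd(1867, 453):
  1867 = 4·453 + 55
  453 = 8·55 + 13
  55 = 4·13 + 3
  13 = 4·3 + 1
  3 = 3·1
so gcd(1867, 453) = 1.
1 divides 161, so solutions exist.
Back-substitute for Bézout coefficients:
  1 = 13 - 4·3
  ... = 453·(577) + 1867·(-140)
Scale by 161/1 = 161: (a₀, b₀) = (92897, -22540).
General solution: a = 92897 + 1867t, b = -22540 - 453t for integer t.
a ≥ 0: smallest is 92897 mod 1867 = 1414 (at t = -49), with b = -343.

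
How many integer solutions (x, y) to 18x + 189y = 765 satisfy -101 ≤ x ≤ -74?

1

gcd(189, 18) = 9  (189 = 10*18 + 9, 18 = 2*9).
Back-substituting, 18*(-10) + 189*(1) = 9.
Scale by 85: particular solution (-850, 85); reduce x mod 21: (11, 3).
General solution: x = 11 + 21t, y = 3 - 2t for integer t.
-101 ≤ 11 + 21t ≤ -74 gives t ∈ [-5, -5], which is 1 value.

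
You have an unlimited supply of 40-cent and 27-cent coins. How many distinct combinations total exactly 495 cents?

1

Need nonnegative integers with 40j + 27k = 495.
gcd(40, 27) = 1, and 40·(-2) + 27·(3) = 1.
So (j₀, k₀) = (-990, 1485); general j = -990 + 27t, k = 1485 - 40t.
j ≥ 0 ⇒ t ≥ 37; k ≥ 0 ⇒ t ≤ 37. That's 1 value of t.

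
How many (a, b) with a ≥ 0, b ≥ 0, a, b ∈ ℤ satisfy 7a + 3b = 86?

4

gcd(7, 3):
  7 = 2·3 + 1
  3 = 3·1
so gcd(7, 3) = 1.
Back-substitute for Bézout coefficients:
  1 = 7 - 2·3
  ... = 7·(1) + 3·(-2)
Scale by 86: one solution is (86, -172). Reduce a mod 3: (2, 24).
General: a = 2 + 3t, b = 24 - 7t.
a ≥ 0 ⇒ t ≥ 0; b ≥ 0 ⇒ t ≤ 3. So t ∈ [0, 3]: 4 solutions.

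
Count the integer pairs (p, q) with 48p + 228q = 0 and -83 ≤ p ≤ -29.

3

gcd(228, 48) = 12  (228 = 4×48 + 36, 48 = 1×36 + 12, 36 = 3×12).
Back-substituting, 48×(5) + 228×(-1) = 12.
Scale by 0: particular solution (0, 0); reduce p mod 19: (0, 0).
General solution: p = 0 + 19t, q = 0 - 4t for integer t.
-83 ≤ 0 + 19t ≤ -29 gives t ∈ [-4, -2], which is 3 values.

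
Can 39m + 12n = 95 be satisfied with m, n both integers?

gcd(39, 12) = 3  (39 = 3×12 + 3, 12 = 4×3).
3 does not divide 95 (remainder 2), so no integer solutions.

no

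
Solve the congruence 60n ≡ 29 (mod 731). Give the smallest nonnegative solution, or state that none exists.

500

gcd(731, 60):
  731 = 12*60 + 11
  60 = 5*11 + 5
  11 = 2*5 + 1
  5 = 5*1
so gcd(731, 60) = 1.
1 divides 29, so solutions exist.
Back-substitute for Bézout coefficients:
  1 = 11 - 2*5
  ... = 60*(-134) + 731*(11)
So 60*(-134) ≡ 1 (mod 731); multiply by 29: n ≡ -3886 (mod 731).
Smallest nonnegative: n = -3886 mod 731 = 500.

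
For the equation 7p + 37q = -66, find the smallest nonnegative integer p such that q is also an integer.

gcd(37, 7) = 1  (37 = 5*7 + 2, 7 = 3*2 + 1, 2 = 2*1).
1 divides -66, so solutions exist.
Back-substituting, 7*(16) + 37*(-3) = 1.
Scale by -66/1 = -66: (p₀, q₀) = (-1056, 198).
General solution: p = -1056 + 37t, q = 198 - 7t for integer t.
p ≥ 0: smallest is -1056 mod 37 = 17 (at t = 29), with q = -5.

17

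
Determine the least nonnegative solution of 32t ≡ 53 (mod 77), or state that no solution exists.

gcd(77, 32) = 1  (77 = 2*32 + 13, 32 = 2*13 + 6, 13 = 2*6 + 1, 6 = 6*1).
1 divides 53, so solutions exist.
Back-substituting, 32*(-12) + 77*(5) = 1.
So 32*(-12) ≡ 1 (mod 77); multiply by 53: t ≡ -636 (mod 77).
Smallest nonnegative: t = -636 mod 77 = 57.

57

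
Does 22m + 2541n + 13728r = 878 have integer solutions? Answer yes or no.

gcd(2541, 22) = 11  (2541 = 115*22 + 11, 22 = 2*11).
gcd(11, 13728) = 11.
11 does not divide 878 (remainder 9), so no integer solutions.

no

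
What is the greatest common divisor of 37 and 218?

gcd(218, 37) = 1  (218 = 5×37 + 33, 37 = 1×33 + 4, 33 = 8×4 + 1, 4 = 4×1).

1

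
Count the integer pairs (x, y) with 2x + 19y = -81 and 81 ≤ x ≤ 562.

26

gcd(19, 2) = 1  (19 = 9×2 + 1, 2 = 2×1).
Back-substituting, 2×(-9) + 19×(1) = 1.
Scale by -81: particular solution (729, -81); reduce x mod 19: (7, -5).
General solution: x = 7 + 19t, y = -5 - 2t for integer t.
81 ≤ 7 + 19t ≤ 562 gives t ∈ [4, 29], which is 26 values.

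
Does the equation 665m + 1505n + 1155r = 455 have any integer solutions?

gcd(1505, 665) = 35  (1505 = 2·665 + 175, 665 = 3·175 + 140, 175 = 1·140 + 35, 140 = 4·35).
gcd(35, 1155) = 35.
35 divides 455, so integer solutions exist.

yes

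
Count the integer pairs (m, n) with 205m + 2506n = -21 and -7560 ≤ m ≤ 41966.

19

gcd(2506, 205) = 1.
By Bézout, 205·(599) + 2506·(-49) = 1.
Particular solution: (2457, -201).
General solution: m = 2457 + 2506t, n = -201 - 205t for integer t.
-7560 ≤ 2457 + 2506t ≤ 41966 gives t ∈ [-3, 15], which is 19 values.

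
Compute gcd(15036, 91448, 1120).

gcd(91448, 15036) = 28.
gcd(28, 1120) = 28.

28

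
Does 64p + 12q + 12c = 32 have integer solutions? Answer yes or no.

yes

gcd(64, 12) = 4  (64 = 5*12 + 4, 12 = 3*4).
gcd(4, 12) = 4.
4 divides 32, so integer solutions exist.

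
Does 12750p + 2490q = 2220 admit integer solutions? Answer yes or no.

gcd(12750, 2490):
  12750 = 5·2490 + 300
  2490 = 8·300 + 90
  300 = 3·90 + 30
  90 = 3·30
so gcd(12750, 2490) = 30.
30 divides 2220, so integer solutions exist.

yes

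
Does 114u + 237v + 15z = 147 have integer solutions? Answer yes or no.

yes

gcd(237, 114):
  237 = 2×114 + 9
  114 = 12×9 + 6
  9 = 1×6 + 3
  6 = 2×3
so gcd(237, 114) = 3.
gcd(3, 15) = 3.
3 divides 147, so integer solutions exist.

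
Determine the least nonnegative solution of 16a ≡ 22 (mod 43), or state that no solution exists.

39

gcd(43, 16) = 1.
1 divides 22, so solutions exist.
By Bézout, 16×(-8) + 43×(3) = 1.
So 16×(-8) ≡ 1 (mod 43); multiply by 22: a ≡ -176 (mod 43).
Smallest nonnegative: a = -176 mod 43 = 39.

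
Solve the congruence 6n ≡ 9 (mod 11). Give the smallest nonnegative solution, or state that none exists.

7

gcd(11, 6) = 1.
1 divides 9, so solutions exist.
By Bézout, 6*(2) + 11*(-1) = 1.
So 6*(2) ≡ 1 (mod 11); multiply by 9: n ≡ 18 (mod 11).
Smallest nonnegative: n = 18 mod 11 = 7.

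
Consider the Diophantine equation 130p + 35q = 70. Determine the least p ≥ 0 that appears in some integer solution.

gcd(130, 35) = 5.
5 divides 70, so solutions exist.
By Bézout, 130*(3) + 35*(-11) = 5.
Scale by 70/5 = 14: (p₀, q₀) = (42, -154).
General solution: p = 42 + 7t, q = -154 - 26t for integer t.
p ≥ 0: smallest is 42 mod 7 = 0 (at t = -6), with q = 2.

0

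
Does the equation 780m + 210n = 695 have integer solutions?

no

gcd(780, 210) = 30  (780 = 3×210 + 150, 210 = 1×150 + 60, 150 = 2×60 + 30, 60 = 2×30).
30 does not divide 695 (remainder 5), so no integer solutions.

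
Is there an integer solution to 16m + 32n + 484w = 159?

no

gcd(32, 16) = 16  (32 = 2*16).
gcd(16, 484) = 4.
4 does not divide 159 (remainder 3), so no integer solutions.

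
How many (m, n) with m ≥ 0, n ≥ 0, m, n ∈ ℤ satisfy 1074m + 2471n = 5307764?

2

gcd(2471, 1074) = 1.
By Bézout, 1074·(306) + 2471·(-133) = 1.
One solution: (2310, 1144).
General: m = 2310 + 2471t, n = 1144 - 1074t.
m ≥ 0 ⇒ t ≥ 0; n ≥ 0 ⇒ t ≤ 1. So t ∈ [0, 1]: 2 solutions.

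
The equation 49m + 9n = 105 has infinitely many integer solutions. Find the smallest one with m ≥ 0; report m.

gcd(49, 9):
  49 = 5×9 + 4
  9 = 2×4 + 1
  4 = 4×1
so gcd(49, 9) = 1.
1 divides 105, so solutions exist.
Back-substitute for Bézout coefficients:
  1 = 9 - 2×4
  ... = 49×(-2) + 9×(11)
Scale by 105/1 = 105: (m₀, n₀) = (-210, 1155).
General solution: m = -210 + 9t, n = 1155 - 49t for integer t.
m ≥ 0: smallest is -210 mod 9 = 6 (at t = 24), with n = -21.

6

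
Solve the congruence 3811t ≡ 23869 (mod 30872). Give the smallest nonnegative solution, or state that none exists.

17431

gcd(30872, 3811) = 1  (30872 = 8·3811 + 384, 3811 = 9·384 + 355, 384 = 1·355 + 29, 355 = 12·29 + 7, 29 = 4·7 + 1, 7 = 7·1).
1 divides 23869, so solutions exist.
Back-substituting, 3811·(-4261) + 30872·(526) = 1.
So 3811·(-4261) ≡ 1 (mod 30872); multiply by 23869: t ≡ -101705809 (mod 30872).
Smallest nonnegative: t = -101705809 mod 30872 = 17431.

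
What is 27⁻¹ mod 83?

40

gcd(83, 27) = 1  (83 = 3*27 + 2, 27 = 13*2 + 1, 2 = 2*1).
Back-substituting, 27*(40) + 83*(-13) = 1.
So 27*40 ≡ 1 (mod 83), and 40 mod 83 = 40.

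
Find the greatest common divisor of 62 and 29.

gcd(62, 29):
  62 = 2×29 + 4
  29 = 7×4 + 1
  4 = 4×1
so gcd(62, 29) = 1.

1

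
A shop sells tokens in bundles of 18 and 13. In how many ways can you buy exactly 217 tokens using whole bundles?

Need nonnegative integers with 18j + 13k = 217.
gcd(18, 13) = 1, and 18·(-5) + 13·(7) = 1.
So (j₀, k₀) = (-1085, 1519); general j = -1085 + 13t, k = 1519 - 18t.
j ≥ 0 ⇒ t ≥ 84; k ≥ 0 ⇒ t ≤ 84. That's 1 value of t.

1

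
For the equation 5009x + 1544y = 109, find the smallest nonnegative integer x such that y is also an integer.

gcd(5009, 1544):
  5009 = 3·1544 + 377
  1544 = 4·377 + 36
  377 = 10·36 + 17
  36 = 2·17 + 2
  17 = 8·2 + 1
  2 = 2·1
so gcd(5009, 1544) = 1.
1 divides 109, so solutions exist.
Back-substitute for Bézout coefficients:
  1 = 17 - 8·2
  ... = 5009·(729) + 1544·(-2365)
Scale by 109/1 = 109: (x₀, y₀) = (79461, -257785).
General solution: x = 79461 + 1544t, y = -257785 - 5009t for integer t.
x ≥ 0: smallest is 79461 mod 1544 = 717 (at t = -51), with y = -2326.

717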